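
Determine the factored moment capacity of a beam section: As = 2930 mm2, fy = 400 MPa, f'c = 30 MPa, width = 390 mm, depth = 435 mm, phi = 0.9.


a = As * fy / (0.85 * f'c * b)
= 2930 * 400 / (0.85 * 30 * 390)
= 117.8482 mm
Mn = As * fy * (d - a/2) / 10^6
= 440.761 kN-m
phi*Mn = 0.9 * 440.761 = 396.68 kN-m

396.68


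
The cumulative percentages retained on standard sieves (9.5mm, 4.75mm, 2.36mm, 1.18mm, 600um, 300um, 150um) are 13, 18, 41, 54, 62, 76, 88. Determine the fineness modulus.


FM = sum(cumulative % retained) / 100
= 352 / 100
= 3.52

3.52


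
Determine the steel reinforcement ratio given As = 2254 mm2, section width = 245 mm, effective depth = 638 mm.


rho = As / (b * d)
= 2254 / (245 * 638)
= 0.0144

0.0144


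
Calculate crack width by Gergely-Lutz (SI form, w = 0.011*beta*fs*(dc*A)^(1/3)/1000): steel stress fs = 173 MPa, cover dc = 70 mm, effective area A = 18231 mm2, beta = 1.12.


w = 0.011 * beta * fs * (dc * A)^(1/3) / 1000
= 0.011 * 1.12 * 173 * (70 * 18231)^(1/3) / 1000
= 0.231 mm

0.231


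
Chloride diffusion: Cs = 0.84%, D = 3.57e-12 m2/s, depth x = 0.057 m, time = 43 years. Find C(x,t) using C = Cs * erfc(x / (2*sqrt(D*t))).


t_seconds = 43 * 365.25 * 24 * 3600 = 1356976800.0 s
arg = 0.057 / (2 * sqrt(3.57e-12 * 1356976800.0))
= 0.4095
erfc(0.4095) = 0.5625
C = 0.84 * 0.5625 = 0.4725%

0.4725


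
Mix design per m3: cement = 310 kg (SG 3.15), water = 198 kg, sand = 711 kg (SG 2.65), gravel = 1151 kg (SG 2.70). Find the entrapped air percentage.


Vol cement = 310 / (3.15 * 1000) = 0.098413 m3
Vol water = 198 / 1000 = 0.198 m3
Vol sand = 711 / (2.65 * 1000) = 0.268302 m3
Vol gravel = 1151 / (2.70 * 1000) = 0.426296 m3
Total solid + water volume = 0.991011 m3
Air = (1 - 0.991011) * 100 = 0.9%

0.9


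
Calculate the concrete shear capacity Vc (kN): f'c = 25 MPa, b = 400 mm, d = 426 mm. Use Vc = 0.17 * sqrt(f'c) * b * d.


Vc = 0.17 * sqrt(25) * 400 * 426 / 1000
= 144.84 kN

144.84


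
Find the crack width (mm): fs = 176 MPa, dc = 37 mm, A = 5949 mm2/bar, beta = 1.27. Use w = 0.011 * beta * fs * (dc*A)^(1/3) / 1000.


w = 0.011 * beta * fs * (dc * A)^(1/3) / 1000
= 0.011 * 1.27 * 176 * (37 * 5949)^(1/3) / 1000
= 0.148 mm

0.148


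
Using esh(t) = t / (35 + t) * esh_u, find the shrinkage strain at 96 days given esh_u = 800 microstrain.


esh(96) = 96 / (35 + 96) * 800
= 96 / 131 * 800
= 586.3 microstrain

586.3


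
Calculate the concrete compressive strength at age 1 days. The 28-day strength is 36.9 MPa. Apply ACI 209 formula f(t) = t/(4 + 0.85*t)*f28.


f(1) = 1 / (4 + 0.85 * 1) * 36.9
= 1 / 4.85 * 36.9
= 7.61 MPa

7.61


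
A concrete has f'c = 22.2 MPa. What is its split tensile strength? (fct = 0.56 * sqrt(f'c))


fct = 0.56 * sqrt(22.2)
= 0.56 * 4.712
= 2.639 MPa

2.639


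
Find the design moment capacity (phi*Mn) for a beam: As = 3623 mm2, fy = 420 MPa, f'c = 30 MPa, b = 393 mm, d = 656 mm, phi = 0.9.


a = As * fy / (0.85 * f'c * b)
= 3623 * 420 / (0.85 * 30 * 393)
= 151.8395 mm
Mn = As * fy * (d - a/2) / 10^6
= 882.6849 kN-m
phi*Mn = 0.9 * 882.6849 = 794.42 kN-m

794.42


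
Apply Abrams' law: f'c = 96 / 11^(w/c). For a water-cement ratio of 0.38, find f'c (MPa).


f'c = 96 / 11^0.38
= 96 / 2.487
= 38.6 MPa

38.6


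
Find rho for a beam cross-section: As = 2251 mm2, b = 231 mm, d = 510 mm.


rho = As / (b * d)
= 2251 / (231 * 510)
= 0.0191

0.0191


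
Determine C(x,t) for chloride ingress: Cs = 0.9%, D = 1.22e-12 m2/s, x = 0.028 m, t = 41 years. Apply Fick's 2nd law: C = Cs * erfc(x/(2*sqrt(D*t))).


t_seconds = 41 * 365.25 * 24 * 3600 = 1293861600.0 s
arg = 0.028 / (2 * sqrt(1.22e-12 * 1293861600.0))
= 0.3524
erfc(0.3524) = 0.6182
C = 0.9 * 0.6182 = 0.5564%

0.5564


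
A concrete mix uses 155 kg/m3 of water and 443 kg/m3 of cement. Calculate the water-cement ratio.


w/c = water / cement
w/c = 155 / 443 = 0.35

0.35


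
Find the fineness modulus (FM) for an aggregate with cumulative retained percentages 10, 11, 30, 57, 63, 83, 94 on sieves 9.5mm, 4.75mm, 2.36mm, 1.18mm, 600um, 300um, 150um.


FM = sum(cumulative % retained) / 100
= 348 / 100
= 3.48

3.48


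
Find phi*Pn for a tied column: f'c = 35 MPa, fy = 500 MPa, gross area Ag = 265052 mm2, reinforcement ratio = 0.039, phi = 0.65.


Ast = rho * Ag = 0.039 * 265052 = 10337.028 mm2
phi*Pn = 0.65 * 0.80 * (0.85 * 35 * (265052 - 10337.028) + 500 * 10337.028) / 1000
= 6628.07 kN

6628.07


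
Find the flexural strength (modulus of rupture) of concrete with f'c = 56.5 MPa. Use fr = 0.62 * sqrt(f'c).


fr = 0.62 * sqrt(56.5)
= 4.66 MPa

4.66


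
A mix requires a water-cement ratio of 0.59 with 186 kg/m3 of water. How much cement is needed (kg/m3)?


Cement = water / (w/c)
= 186 / 0.59
= 315.3 kg/m3

315.3


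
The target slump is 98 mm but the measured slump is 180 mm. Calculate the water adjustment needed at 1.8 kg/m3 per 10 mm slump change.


Difference = 98 - 180 = -82 mm
Water adjustment = -82 * 1.8 / 10 = -14.8 kg/m3

-14.8


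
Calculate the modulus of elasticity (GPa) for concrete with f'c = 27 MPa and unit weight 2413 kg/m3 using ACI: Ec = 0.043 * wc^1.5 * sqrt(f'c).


Ec = 0.043 * 2413^1.5 * sqrt(27) / 1000
= 26.48 GPa

26.48


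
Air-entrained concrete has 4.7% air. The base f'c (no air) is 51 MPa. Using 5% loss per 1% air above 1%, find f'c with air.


Strength loss = (4.7 - 1) * 5 = 18.5%
f'c = 51 * (1 - 18.5/100)
= 41.56 MPa

41.56


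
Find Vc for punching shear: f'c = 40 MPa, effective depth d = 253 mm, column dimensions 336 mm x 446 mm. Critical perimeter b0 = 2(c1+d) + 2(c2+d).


b0 = 2*(336 + 253) + 2*(446 + 253) = 2576 mm
Vc = 0.33 * sqrt(40) * 2576 * 253 / 1000
= 1360.22 kN

1360.22


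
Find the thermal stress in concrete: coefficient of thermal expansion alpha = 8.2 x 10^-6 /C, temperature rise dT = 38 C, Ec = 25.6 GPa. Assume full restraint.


sigma = alpha * dT * Ec
= 8.2e-6 * 38 * 25.6 * 1000
= 7.977 MPa

7.977


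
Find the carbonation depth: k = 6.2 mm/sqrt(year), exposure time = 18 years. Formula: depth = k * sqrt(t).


depth = k * sqrt(t)
= 6.2 * sqrt(18)
= 26.3 mm

26.3


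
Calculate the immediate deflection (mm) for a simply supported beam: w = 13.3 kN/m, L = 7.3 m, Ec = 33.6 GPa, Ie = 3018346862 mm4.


Convert: L = 7.3 m = 7300 mm, Ec = 33.6 GPa = 33600 MPa
delta = 5 * 13.3 * 7300^4 / (384 * 33600 * 3018346862)
= 4.85 mm

4.85


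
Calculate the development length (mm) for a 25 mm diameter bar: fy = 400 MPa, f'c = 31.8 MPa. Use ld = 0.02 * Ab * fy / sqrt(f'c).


Ab = pi * 25^2 / 4 = 490.874 mm2
ld = 0.02 * 490.874 * 400 / sqrt(31.8)
= 696.4 mm

696.4


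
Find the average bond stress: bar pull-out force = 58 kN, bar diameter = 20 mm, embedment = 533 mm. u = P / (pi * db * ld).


u = P / (pi * db * ld)
= 58 * 1000 / (pi * 20 * 533)
= 1.732 MPa

1.732


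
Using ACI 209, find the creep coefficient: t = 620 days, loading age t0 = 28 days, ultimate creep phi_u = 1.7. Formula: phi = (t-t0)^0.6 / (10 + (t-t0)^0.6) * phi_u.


dt = 620 - 28 = 592
phi = 592^0.6 / (10 + 592^0.6) * 1.7
= 1.397

1.397


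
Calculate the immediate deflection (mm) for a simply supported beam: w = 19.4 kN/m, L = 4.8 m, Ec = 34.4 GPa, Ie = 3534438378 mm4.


Convert: L = 4.8 m = 4800 mm, Ec = 34.4 GPa = 34400 MPa
delta = 5 * 19.4 * 4800^4 / (384 * 34400 * 3534438378)
= 1.1 mm

1.1


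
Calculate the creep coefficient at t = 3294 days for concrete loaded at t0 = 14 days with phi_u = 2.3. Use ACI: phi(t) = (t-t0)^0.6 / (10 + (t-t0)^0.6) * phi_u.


dt = 3294 - 14 = 3280
phi = 3280^0.6 / (10 + 3280^0.6) * 2.3
= 2.134

2.134


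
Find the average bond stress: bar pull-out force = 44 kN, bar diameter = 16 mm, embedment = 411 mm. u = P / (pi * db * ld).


u = P / (pi * db * ld)
= 44 * 1000 / (pi * 16 * 411)
= 2.13 MPa

2.13


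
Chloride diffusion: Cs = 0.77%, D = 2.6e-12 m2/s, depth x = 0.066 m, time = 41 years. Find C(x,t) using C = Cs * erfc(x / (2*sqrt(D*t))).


t_seconds = 41 * 365.25 * 24 * 3600 = 1293861600.0 s
arg = 0.066 / (2 * sqrt(2.6e-12 * 1293861600.0))
= 0.569
erfc(0.569) = 0.421
C = 0.77 * 0.421 = 0.3242%

0.3242


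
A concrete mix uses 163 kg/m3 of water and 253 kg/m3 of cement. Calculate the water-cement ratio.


w/c = water / cement
w/c = 163 / 253 = 0.644

0.644


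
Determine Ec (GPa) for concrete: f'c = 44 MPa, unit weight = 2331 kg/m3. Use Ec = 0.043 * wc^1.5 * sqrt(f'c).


Ec = 0.043 * 2331^1.5 * sqrt(44) / 1000
= 32.1 GPa

32.1


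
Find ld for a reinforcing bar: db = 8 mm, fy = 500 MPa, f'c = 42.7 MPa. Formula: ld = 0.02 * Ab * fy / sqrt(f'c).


Ab = pi * 8^2 / 4 = 50.265 mm2
ld = 0.02 * 50.265 * 500 / sqrt(42.7)
= 76.9 mm

76.9


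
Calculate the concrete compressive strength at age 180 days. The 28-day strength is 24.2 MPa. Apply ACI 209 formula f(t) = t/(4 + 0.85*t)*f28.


f(180) = 180 / (4 + 0.85 * 180) * 24.2
= 180 / 157.0 * 24.2
= 27.75 MPa

27.75


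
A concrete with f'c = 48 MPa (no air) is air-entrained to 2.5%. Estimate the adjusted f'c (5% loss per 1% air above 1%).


Strength loss = (2.5 - 1) * 5 = 7.5%
f'c = 48 * (1 - 7.5/100)
= 44.4 MPa

44.4


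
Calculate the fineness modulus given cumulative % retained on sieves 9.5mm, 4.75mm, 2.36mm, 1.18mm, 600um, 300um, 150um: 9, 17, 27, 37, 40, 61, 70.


FM = sum(cumulative % retained) / 100
= 261 / 100
= 2.61

2.61


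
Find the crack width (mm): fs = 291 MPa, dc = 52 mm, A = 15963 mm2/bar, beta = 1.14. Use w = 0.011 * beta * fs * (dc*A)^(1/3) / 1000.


w = 0.011 * beta * fs * (dc * A)^(1/3) / 1000
= 0.011 * 1.14 * 291 * (52 * 15963)^(1/3) / 1000
= 0.343 mm

0.343


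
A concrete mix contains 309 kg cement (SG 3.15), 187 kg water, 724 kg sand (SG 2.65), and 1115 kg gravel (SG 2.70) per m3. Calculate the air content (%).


Vol cement = 309 / (3.15 * 1000) = 0.098095 m3
Vol water = 187 / 1000 = 0.187 m3
Vol sand = 724 / (2.65 * 1000) = 0.273208 m3
Vol gravel = 1115 / (2.70 * 1000) = 0.412963 m3
Total solid + water volume = 0.971266 m3
Air = (1 - 0.971266) * 100 = 2.87%

2.87


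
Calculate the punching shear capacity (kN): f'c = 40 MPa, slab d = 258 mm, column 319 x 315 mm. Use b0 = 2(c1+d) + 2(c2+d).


b0 = 2*(319 + 258) + 2*(315 + 258) = 2300 mm
Vc = 0.33 * sqrt(40) * 2300 * 258 / 1000
= 1238.49 kN

1238.49


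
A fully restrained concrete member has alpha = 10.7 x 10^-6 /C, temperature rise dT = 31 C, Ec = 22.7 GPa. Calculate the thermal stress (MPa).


sigma = alpha * dT * Ec
= 10.7e-6 * 31 * 22.7 * 1000
= 7.53 MPa

7.53


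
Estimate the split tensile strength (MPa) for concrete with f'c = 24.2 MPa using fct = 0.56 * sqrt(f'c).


fct = 0.56 * sqrt(24.2)
= 0.56 * 4.919
= 2.755 MPa

2.755


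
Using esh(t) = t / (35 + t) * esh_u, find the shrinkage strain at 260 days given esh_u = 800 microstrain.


esh(260) = 260 / (35 + 260) * 800
= 260 / 295 * 800
= 705.1 microstrain

705.1


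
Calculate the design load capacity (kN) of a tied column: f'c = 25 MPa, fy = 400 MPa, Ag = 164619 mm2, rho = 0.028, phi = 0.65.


Ast = rho * Ag = 0.028 * 164619 = 4609.332 mm2
phi*Pn = 0.65 * 0.80 * (0.85 * 25 * (164619 - 4609.332) + 400 * 4609.332) / 1000
= 2726.85 kN

2726.85


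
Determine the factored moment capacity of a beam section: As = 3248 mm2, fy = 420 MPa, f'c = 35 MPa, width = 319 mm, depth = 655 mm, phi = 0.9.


a = As * fy / (0.85 * f'c * b)
= 3248 * 420 / (0.85 * 35 * 319)
= 143.7433 mm
Mn = As * fy * (d - a/2) / 10^6
= 795.4804 kN-m
phi*Mn = 0.9 * 795.4804 = 715.93 kN-m

715.93


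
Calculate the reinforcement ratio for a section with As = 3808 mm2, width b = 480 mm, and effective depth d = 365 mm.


rho = As / (b * d)
= 3808 / (480 * 365)
= 0.0217

0.0217


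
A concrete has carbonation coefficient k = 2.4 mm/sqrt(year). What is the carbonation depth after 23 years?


depth = k * sqrt(t)
= 2.4 * sqrt(23)
= 11.51 mm

11.51


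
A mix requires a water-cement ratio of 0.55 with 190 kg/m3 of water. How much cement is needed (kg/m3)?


Cement = water / (w/c)
= 190 / 0.55
= 345.5 kg/m3

345.5


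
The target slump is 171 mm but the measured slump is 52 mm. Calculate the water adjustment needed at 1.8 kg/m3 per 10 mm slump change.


Difference = 171 - 52 = 119 mm
Water adjustment = 119 * 1.8 / 10 = 21.4 kg/m3

21.4


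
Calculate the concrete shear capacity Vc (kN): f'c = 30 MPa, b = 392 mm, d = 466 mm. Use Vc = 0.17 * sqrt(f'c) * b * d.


Vc = 0.17 * sqrt(30) * 392 * 466 / 1000
= 170.09 kN

170.09


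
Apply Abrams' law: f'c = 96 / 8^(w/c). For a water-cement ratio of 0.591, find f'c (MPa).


f'c = 96 / 8^0.591
= 96 / 3.418
= 28.09 MPa

28.09


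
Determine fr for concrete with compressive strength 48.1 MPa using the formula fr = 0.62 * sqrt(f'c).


fr = 0.62 * sqrt(48.1)
= 4.3 MPa

4.3


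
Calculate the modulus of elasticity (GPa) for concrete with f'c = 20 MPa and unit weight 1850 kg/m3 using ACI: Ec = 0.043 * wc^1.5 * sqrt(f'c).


Ec = 0.043 * 1850^1.5 * sqrt(20) / 1000
= 15.3 GPa

15.3


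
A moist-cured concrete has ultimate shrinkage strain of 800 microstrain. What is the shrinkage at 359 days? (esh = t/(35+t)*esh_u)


esh(359) = 359 / (35 + 359) * 800
= 359 / 394 * 800
= 728.9 microstrain

728.9


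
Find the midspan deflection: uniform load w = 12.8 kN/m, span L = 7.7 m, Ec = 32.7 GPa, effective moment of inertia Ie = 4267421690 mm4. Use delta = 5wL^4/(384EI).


Convert: L = 7.7 m = 7700 mm, Ec = 32.7 GPa = 32700 MPa
delta = 5 * 12.8 * 7700^4 / (384 * 32700 * 4267421690)
= 4.2 mm

4.2


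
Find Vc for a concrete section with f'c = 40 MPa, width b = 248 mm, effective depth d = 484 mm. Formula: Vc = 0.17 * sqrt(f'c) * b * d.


Vc = 0.17 * sqrt(40) * 248 * 484 / 1000
= 129.06 kN

129.06


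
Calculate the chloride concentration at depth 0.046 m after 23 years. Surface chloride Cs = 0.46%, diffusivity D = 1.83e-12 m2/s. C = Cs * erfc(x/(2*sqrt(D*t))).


t_seconds = 23 * 365.25 * 24 * 3600 = 725824800.0 s
arg = 0.046 / (2 * sqrt(1.83e-12 * 725824800.0))
= 0.6311
erfc(0.6311) = 0.3721
C = 0.46 * 0.3721 = 0.1712%

0.1712


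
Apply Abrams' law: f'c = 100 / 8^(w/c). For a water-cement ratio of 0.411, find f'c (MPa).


f'c = 100 / 8^0.411
= 100 / 2.351
= 42.54 MPa

42.54


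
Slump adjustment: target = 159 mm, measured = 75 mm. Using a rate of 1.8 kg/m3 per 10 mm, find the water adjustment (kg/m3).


Difference = 159 - 75 = 84 mm
Water adjustment = 84 * 1.8 / 10 = 15.1 kg/m3

15.1


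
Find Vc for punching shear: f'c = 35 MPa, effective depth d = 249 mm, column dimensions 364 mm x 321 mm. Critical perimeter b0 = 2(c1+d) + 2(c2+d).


b0 = 2*(364 + 249) + 2*(321 + 249) = 2366 mm
Vc = 0.33 * sqrt(35) * 2366 * 249 / 1000
= 1150.17 kN

1150.17


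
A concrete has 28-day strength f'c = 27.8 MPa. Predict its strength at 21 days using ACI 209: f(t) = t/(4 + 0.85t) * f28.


f(21) = 21 / (4 + 0.85 * 21) * 27.8
= 21 / 21.85 * 27.8
= 26.72 MPa

26.72


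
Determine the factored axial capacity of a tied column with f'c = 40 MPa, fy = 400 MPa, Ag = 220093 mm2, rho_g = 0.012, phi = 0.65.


Ast = rho * Ag = 0.012 * 220093 = 2641.116 mm2
phi*Pn = 0.65 * 0.80 * (0.85 * 40 * (220093 - 2641.116) + 400 * 2641.116) / 1000
= 4393.9 kN

4393.9


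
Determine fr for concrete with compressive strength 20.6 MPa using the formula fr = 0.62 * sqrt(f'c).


fr = 0.62 * sqrt(20.6)
= 2.814 MPa

2.814


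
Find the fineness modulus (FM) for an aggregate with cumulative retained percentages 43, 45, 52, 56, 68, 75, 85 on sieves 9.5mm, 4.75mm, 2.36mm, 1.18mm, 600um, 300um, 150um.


FM = sum(cumulative % retained) / 100
= 424 / 100
= 4.24

4.24


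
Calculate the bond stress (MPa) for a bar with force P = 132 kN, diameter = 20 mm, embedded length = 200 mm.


u = P / (pi * db * ld)
= 132 * 1000 / (pi * 20 * 200)
= 10.504 MPa

10.504


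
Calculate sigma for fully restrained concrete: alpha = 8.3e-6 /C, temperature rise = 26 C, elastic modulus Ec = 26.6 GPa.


sigma = alpha * dT * Ec
= 8.3e-6 * 26 * 26.6 * 1000
= 5.74 MPa

5.74


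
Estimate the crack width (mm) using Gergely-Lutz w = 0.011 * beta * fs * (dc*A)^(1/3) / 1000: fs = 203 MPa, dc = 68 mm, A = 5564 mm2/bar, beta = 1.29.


w = 0.011 * beta * fs * (dc * A)^(1/3) / 1000
= 0.011 * 1.29 * 203 * (68 * 5564)^(1/3) / 1000
= 0.208 mm

0.208


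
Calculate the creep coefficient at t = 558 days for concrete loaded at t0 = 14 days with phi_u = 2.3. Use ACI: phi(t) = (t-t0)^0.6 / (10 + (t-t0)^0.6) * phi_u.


dt = 558 - 14 = 544
phi = 544^0.6 / (10 + 544^0.6) * 2.3
= 1.872

1.872


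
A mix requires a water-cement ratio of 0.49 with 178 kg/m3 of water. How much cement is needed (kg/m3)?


Cement = water / (w/c)
= 178 / 0.49
= 363.3 kg/m3

363.3


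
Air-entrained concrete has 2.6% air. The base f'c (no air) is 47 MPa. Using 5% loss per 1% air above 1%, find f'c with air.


Strength loss = (2.6 - 1) * 5 = 8.0%
f'c = 47 * (1 - 8.0/100)
= 43.24 MPa

43.24


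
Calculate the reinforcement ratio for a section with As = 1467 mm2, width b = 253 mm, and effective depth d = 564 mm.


rho = As / (b * d)
= 1467 / (253 * 564)
= 0.0103

0.0103


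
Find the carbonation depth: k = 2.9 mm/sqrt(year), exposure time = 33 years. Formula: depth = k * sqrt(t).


depth = k * sqrt(t)
= 2.9 * sqrt(33)
= 16.66 mm

16.66


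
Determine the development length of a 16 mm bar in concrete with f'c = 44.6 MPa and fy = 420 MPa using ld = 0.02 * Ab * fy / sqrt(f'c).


Ab = pi * 16^2 / 4 = 201.062 mm2
ld = 0.02 * 201.062 * 420 / sqrt(44.6)
= 252.9 mm

252.9


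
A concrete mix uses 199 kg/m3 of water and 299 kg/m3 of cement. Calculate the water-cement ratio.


w/c = water / cement
w/c = 199 / 299 = 0.666

0.666


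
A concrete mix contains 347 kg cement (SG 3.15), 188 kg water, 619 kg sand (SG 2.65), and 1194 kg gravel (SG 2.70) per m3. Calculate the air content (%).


Vol cement = 347 / (3.15 * 1000) = 0.110159 m3
Vol water = 188 / 1000 = 0.188 m3
Vol sand = 619 / (2.65 * 1000) = 0.233585 m3
Vol gravel = 1194 / (2.70 * 1000) = 0.442222 m3
Total solid + water volume = 0.973966 m3
Air = (1 - 0.973966) * 100 = 2.6%

2.6


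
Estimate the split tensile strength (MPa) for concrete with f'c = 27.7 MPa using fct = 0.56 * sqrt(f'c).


fct = 0.56 * sqrt(27.7)
= 0.56 * 5.263
= 2.947 MPa

2.947


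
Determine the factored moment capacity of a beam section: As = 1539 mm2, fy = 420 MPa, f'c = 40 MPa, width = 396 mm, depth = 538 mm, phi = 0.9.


a = As * fy / (0.85 * f'c * b)
= 1539 * 420 / (0.85 * 40 * 396)
= 48.008 mm
Mn = As * fy * (d - a/2) / 10^6
= 332.2367 kN-m
phi*Mn = 0.9 * 332.2367 = 299.01 kN-m

299.01


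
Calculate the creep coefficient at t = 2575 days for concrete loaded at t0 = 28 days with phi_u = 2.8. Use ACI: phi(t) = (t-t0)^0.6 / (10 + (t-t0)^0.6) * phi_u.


dt = 2575 - 28 = 2547
phi = 2547^0.6 / (10 + 2547^0.6) * 2.8
= 2.568

2.568


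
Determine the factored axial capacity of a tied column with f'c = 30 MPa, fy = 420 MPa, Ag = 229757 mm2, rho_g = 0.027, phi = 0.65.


Ast = rho * Ag = 0.027 * 229757 = 6203.439 mm2
phi*Pn = 0.65 * 0.80 * (0.85 * 30 * (229757 - 6203.439) + 420 * 6203.439) / 1000
= 4319.15 kN

4319.15


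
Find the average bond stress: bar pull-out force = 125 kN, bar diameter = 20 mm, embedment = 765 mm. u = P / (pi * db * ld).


u = P / (pi * db * ld)
= 125 * 1000 / (pi * 20 * 765)
= 2.601 MPa

2.601


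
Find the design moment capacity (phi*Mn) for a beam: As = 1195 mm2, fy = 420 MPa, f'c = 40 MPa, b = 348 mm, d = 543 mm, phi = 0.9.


a = As * fy / (0.85 * f'c * b)
= 1195 * 420 / (0.85 * 40 * 348)
= 42.4189 mm
Mn = As * fy * (d - a/2) / 10^6
= 261.8867 kN-m
phi*Mn = 0.9 * 261.8867 = 235.7 kN-m

235.7


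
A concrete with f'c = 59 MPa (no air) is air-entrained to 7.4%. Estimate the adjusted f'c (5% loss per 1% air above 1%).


Strength loss = (7.4 - 1) * 5 = 32.0%
f'c = 59 * (1 - 32.0/100)
= 40.12 MPa

40.12


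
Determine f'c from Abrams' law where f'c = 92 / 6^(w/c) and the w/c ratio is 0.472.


f'c = 92 / 6^0.472
= 92 / 2.33
= 39.49 MPa

39.49


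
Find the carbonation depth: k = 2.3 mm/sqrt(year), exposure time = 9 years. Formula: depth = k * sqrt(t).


depth = k * sqrt(t)
= 2.3 * sqrt(9)
= 6.9 mm

6.9


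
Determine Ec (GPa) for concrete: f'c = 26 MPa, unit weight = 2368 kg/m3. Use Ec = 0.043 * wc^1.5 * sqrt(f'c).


Ec = 0.043 * 2368^1.5 * sqrt(26) / 1000
= 25.27 GPa

25.27


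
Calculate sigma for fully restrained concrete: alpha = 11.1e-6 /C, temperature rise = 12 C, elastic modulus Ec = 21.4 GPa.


sigma = alpha * dT * Ec
= 11.1e-6 * 12 * 21.4 * 1000
= 2.85 MPa

2.85


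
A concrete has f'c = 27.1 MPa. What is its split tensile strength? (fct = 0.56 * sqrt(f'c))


fct = 0.56 * sqrt(27.1)
= 0.56 * 5.206
= 2.915 MPa

2.915


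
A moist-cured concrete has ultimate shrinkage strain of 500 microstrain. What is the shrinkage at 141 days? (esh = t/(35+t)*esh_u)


esh(141) = 141 / (35 + 141) * 500
= 141 / 176 * 500
= 400.6 microstrain

400.6


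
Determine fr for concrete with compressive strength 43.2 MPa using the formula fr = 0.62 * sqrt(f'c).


fr = 0.62 * sqrt(43.2)
= 4.075 MPa

4.075


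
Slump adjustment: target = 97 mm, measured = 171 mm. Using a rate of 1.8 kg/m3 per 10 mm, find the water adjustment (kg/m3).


Difference = 97 - 171 = -74 mm
Water adjustment = -74 * 1.8 / 10 = -13.3 kg/m3

-13.3


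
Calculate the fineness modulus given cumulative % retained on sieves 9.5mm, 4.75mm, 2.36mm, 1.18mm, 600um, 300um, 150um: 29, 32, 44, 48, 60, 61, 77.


FM = sum(cumulative % retained) / 100
= 351 / 100
= 3.51

3.51


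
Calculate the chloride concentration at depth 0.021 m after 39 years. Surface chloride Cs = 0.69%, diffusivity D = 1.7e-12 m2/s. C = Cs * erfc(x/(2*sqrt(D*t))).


t_seconds = 39 * 365.25 * 24 * 3600 = 1230746400.0 s
arg = 0.021 / (2 * sqrt(1.7e-12 * 1230746400.0))
= 0.2296
erfc(0.2296) = 0.7455
C = 0.69 * 0.7455 = 0.5144%

0.5144


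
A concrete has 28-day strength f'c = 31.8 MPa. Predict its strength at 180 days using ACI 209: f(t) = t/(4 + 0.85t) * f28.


f(180) = 180 / (4 + 0.85 * 180) * 31.8
= 180 / 157.0 * 31.8
= 36.46 MPa

36.46


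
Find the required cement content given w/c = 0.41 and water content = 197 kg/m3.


Cement = water / (w/c)
= 197 / 0.41
= 480.5 kg/m3

480.5


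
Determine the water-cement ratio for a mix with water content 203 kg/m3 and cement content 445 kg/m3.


w/c = water / cement
w/c = 203 / 445 = 0.456

0.456


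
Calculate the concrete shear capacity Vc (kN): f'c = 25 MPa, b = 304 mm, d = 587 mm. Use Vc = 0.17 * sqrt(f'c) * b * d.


Vc = 0.17 * sqrt(25) * 304 * 587 / 1000
= 151.68 kN

151.68


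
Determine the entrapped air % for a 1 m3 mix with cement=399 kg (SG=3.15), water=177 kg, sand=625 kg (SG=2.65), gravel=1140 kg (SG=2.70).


Vol cement = 399 / (3.15 * 1000) = 0.126667 m3
Vol water = 177 / 1000 = 0.177 m3
Vol sand = 625 / (2.65 * 1000) = 0.235849 m3
Vol gravel = 1140 / (2.70 * 1000) = 0.422222 m3
Total solid + water volume = 0.961738 m3
Air = (1 - 0.961738) * 100 = 3.83%

3.83


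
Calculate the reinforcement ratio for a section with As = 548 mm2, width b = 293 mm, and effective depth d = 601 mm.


rho = As / (b * d)
= 548 / (293 * 601)
= 0.0031

0.0031


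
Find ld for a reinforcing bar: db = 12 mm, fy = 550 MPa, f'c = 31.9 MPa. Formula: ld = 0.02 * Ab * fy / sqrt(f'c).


Ab = pi * 12^2 / 4 = 113.097 mm2
ld = 0.02 * 113.097 * 550 / sqrt(31.9)
= 220.3 mm

220.3


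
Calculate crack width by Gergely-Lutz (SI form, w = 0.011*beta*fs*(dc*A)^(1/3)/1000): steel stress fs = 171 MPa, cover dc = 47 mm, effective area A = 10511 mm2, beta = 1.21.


w = 0.011 * beta * fs * (dc * A)^(1/3) / 1000
= 0.011 * 1.21 * 171 * (47 * 10511)^(1/3) / 1000
= 0.18 mm

0.18


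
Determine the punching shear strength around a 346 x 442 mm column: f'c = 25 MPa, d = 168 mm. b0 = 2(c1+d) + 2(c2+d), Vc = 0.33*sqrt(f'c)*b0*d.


b0 = 2*(346 + 168) + 2*(442 + 168) = 2248 mm
Vc = 0.33 * sqrt(25) * 2248 * 168 / 1000
= 623.15 kN

623.15


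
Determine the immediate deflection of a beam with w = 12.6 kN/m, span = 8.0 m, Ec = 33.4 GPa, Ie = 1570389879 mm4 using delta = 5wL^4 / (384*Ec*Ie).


Convert: L = 8.0 m = 8000 mm, Ec = 33.4 GPa = 33400 MPa
delta = 5 * 12.6 * 8000^4 / (384 * 33400 * 1570389879)
= 12.81 mm

12.81


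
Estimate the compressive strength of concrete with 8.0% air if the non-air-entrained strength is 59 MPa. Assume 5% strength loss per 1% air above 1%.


Strength loss = (8.0 - 1) * 5 = 35.0%
f'c = 59 * (1 - 35.0/100)
= 38.35 MPa

38.35


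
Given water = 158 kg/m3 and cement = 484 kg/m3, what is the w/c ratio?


w/c = water / cement
w/c = 158 / 484 = 0.326

0.326


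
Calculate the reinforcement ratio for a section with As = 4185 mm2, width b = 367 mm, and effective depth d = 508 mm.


rho = As / (b * d)
= 4185 / (367 * 508)
= 0.0224

0.0224


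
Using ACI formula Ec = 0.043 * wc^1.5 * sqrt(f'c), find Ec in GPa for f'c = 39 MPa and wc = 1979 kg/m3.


Ec = 0.043 * 1979^1.5 * sqrt(39) / 1000
= 23.64 GPa

23.64


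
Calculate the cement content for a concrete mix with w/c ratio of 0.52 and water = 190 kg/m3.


Cement = water / (w/c)
= 190 / 0.52
= 365.4 kg/m3

365.4


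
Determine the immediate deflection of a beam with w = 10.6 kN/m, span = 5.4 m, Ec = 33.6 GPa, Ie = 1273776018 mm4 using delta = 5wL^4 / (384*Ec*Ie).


Convert: L = 5.4 m = 5400 mm, Ec = 33.6 GPa = 33600 MPa
delta = 5 * 10.6 * 5400^4 / (384 * 33600 * 1273776018)
= 2.74 mm

2.74


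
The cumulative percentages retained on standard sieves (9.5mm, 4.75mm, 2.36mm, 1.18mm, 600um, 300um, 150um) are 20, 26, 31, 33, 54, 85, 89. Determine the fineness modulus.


FM = sum(cumulative % retained) / 100
= 338 / 100
= 3.38

3.38


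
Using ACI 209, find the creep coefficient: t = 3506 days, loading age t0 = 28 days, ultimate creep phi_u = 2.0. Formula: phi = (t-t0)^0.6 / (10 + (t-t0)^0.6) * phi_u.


dt = 3506 - 28 = 3478
phi = 3478^0.6 / (10 + 3478^0.6) * 2.0
= 1.86

1.86


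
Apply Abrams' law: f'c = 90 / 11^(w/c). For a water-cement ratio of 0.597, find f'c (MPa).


f'c = 90 / 11^0.597
= 90 / 4.185
= 21.5 MPa

21.5


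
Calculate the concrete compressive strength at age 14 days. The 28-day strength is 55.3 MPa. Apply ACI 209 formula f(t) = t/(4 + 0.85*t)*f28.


f(14) = 14 / (4 + 0.85 * 14) * 55.3
= 14 / 15.9 * 55.3
= 48.69 MPa

48.69


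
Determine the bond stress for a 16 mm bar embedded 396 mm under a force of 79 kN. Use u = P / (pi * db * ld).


u = P / (pi * db * ld)
= 79 * 1000 / (pi * 16 * 396)
= 3.969 MPa

3.969


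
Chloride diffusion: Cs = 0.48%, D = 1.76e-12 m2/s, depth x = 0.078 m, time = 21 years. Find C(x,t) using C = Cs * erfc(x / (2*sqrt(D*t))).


t_seconds = 21 * 365.25 * 24 * 3600 = 662709600.0 s
arg = 0.078 / (2 * sqrt(1.76e-12 * 662709600.0))
= 1.1419
erfc(1.1419) = 0.1063
C = 0.48 * 0.1063 = 0.051%

0.051


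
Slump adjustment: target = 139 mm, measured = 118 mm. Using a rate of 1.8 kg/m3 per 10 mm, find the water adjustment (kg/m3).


Difference = 139 - 118 = 21 mm
Water adjustment = 21 * 1.8 / 10 = 3.8 kg/m3

3.8


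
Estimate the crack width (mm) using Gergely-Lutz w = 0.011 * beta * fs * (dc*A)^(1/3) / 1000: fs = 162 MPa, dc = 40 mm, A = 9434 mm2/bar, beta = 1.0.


w = 0.011 * beta * fs * (dc * A)^(1/3) / 1000
= 0.011 * 1.0 * 162 * (40 * 9434)^(1/3) / 1000
= 0.129 mm

0.129


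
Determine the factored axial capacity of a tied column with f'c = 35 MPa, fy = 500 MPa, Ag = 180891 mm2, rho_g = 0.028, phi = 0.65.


Ast = rho * Ag = 0.028 * 180891 = 5064.948 mm2
phi*Pn = 0.65 * 0.80 * (0.85 * 35 * (180891 - 5064.948) + 500 * 5064.948) / 1000
= 4036.92 kN

4036.92


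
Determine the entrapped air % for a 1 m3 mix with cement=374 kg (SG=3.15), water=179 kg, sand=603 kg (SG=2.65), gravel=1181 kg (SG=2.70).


Vol cement = 374 / (3.15 * 1000) = 0.11873 m3
Vol water = 179 / 1000 = 0.179 m3
Vol sand = 603 / (2.65 * 1000) = 0.227547 m3
Vol gravel = 1181 / (2.70 * 1000) = 0.437407 m3
Total solid + water volume = 0.962685 m3
Air = (1 - 0.962685) * 100 = 3.73%

3.73


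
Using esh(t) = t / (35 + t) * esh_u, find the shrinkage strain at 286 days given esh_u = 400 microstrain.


esh(286) = 286 / (35 + 286) * 400
= 286 / 321 * 400
= 356.4 microstrain

356.4


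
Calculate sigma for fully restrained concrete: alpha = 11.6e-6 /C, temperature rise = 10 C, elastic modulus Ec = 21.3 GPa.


sigma = alpha * dT * Ec
= 11.6e-6 * 10 * 21.3 * 1000
= 2.471 MPa

2.471


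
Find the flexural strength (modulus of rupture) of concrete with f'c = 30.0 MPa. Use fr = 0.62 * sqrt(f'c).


fr = 0.62 * sqrt(30.0)
= 3.396 MPa

3.396


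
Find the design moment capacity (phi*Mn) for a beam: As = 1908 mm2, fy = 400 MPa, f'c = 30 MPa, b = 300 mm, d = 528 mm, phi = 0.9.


a = As * fy / (0.85 * f'c * b)
= 1908 * 400 / (0.85 * 30 * 300)
= 99.7647 mm
Mn = As * fy * (d - a/2) / 10^6
= 364.8994 kN-m
phi*Mn = 0.9 * 364.8994 = 328.41 kN-m

328.41


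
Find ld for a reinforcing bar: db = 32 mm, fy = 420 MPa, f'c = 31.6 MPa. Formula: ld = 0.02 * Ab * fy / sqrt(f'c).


Ab = pi * 32^2 / 4 = 804.248 mm2
ld = 0.02 * 804.248 * 420 / sqrt(31.6)
= 1201.8 mm

1201.8


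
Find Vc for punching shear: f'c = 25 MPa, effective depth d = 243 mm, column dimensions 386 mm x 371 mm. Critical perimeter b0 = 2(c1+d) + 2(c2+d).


b0 = 2*(386 + 243) + 2*(371 + 243) = 2486 mm
Vc = 0.33 * sqrt(25) * 2486 * 243 / 1000
= 996.76 kN

996.76


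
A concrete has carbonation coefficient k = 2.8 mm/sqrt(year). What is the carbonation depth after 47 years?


depth = k * sqrt(t)
= 2.8 * sqrt(47)
= 19.2 mm

19.2


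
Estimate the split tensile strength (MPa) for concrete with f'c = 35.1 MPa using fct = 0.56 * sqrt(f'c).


fct = 0.56 * sqrt(35.1)
= 0.56 * 5.925
= 3.318 MPa

3.318


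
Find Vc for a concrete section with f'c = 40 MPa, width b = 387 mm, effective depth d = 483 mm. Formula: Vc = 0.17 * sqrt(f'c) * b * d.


Vc = 0.17 * sqrt(40) * 387 * 483 / 1000
= 200.97 kN

200.97


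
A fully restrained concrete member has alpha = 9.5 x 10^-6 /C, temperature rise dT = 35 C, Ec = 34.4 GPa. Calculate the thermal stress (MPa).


sigma = alpha * dT * Ec
= 9.5e-6 * 35 * 34.4 * 1000
= 11.438 MPa

11.438


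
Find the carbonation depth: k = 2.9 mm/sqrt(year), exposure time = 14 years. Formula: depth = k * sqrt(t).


depth = k * sqrt(t)
= 2.9 * sqrt(14)
= 10.85 mm

10.85


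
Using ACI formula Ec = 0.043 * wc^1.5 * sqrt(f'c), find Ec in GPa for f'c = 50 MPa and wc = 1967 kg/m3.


Ec = 0.043 * 1967^1.5 * sqrt(50) / 1000
= 26.53 GPa

26.53


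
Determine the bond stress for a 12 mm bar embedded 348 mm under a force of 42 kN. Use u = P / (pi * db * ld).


u = P / (pi * db * ld)
= 42 * 1000 / (pi * 12 * 348)
= 3.201 MPa

3.201


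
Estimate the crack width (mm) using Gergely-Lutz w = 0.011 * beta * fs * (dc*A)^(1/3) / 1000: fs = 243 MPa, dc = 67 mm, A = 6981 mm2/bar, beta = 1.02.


w = 0.011 * beta * fs * (dc * A)^(1/3) / 1000
= 0.011 * 1.02 * 243 * (67 * 6981)^(1/3) / 1000
= 0.212 mm

0.212


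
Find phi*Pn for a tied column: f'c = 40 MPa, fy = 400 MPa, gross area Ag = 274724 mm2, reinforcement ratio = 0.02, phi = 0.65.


Ast = rho * Ag = 0.02 * 274724 = 5494.48 mm2
phi*Pn = 0.65 * 0.80 * (0.85 * 40 * (274724 - 5494.48) + 400 * 5494.48) / 1000
= 5902.83 kN

5902.83


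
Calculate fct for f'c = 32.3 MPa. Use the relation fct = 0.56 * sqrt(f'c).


fct = 0.56 * sqrt(32.3)
= 0.56 * 5.683
= 3.183 MPa

3.183


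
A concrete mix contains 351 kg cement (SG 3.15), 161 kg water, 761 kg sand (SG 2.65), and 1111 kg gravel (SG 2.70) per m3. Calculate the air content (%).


Vol cement = 351 / (3.15 * 1000) = 0.111429 m3
Vol water = 161 / 1000 = 0.161 m3
Vol sand = 761 / (2.65 * 1000) = 0.28717 m3
Vol gravel = 1111 / (2.70 * 1000) = 0.411481 m3
Total solid + water volume = 0.97108 m3
Air = (1 - 0.97108) * 100 = 2.89%

2.89


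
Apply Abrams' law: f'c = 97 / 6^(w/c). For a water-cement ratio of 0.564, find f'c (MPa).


f'c = 97 / 6^0.564
= 97 / 2.747
= 35.31 MPa

35.31


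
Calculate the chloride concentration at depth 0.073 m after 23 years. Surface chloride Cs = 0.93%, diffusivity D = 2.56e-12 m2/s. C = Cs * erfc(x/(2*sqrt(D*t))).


t_seconds = 23 * 365.25 * 24 * 3600 = 725824800.0 s
arg = 0.073 / (2 * sqrt(2.56e-12 * 725824800.0))
= 0.8468
erfc(0.8468) = 0.2311
C = 0.93 * 0.2311 = 0.2149%

0.2149


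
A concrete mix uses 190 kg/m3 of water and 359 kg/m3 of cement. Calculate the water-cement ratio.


w/c = water / cement
w/c = 190 / 359 = 0.529

0.529


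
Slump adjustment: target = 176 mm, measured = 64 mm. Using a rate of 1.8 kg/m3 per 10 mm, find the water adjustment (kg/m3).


Difference = 176 - 64 = 112 mm
Water adjustment = 112 * 1.8 / 10 = 20.2 kg/m3

20.2


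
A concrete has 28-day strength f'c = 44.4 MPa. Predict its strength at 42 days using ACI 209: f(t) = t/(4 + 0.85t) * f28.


f(42) = 42 / (4 + 0.85 * 42) * 44.4
= 42 / 39.7 * 44.4
= 46.97 MPa

46.97


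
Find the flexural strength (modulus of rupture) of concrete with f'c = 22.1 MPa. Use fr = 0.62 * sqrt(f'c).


fr = 0.62 * sqrt(22.1)
= 2.915 MPa

2.915


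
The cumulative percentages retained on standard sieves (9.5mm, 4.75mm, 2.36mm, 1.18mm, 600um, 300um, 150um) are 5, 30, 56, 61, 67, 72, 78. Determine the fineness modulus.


FM = sum(cumulative % retained) / 100
= 369 / 100
= 3.69

3.69


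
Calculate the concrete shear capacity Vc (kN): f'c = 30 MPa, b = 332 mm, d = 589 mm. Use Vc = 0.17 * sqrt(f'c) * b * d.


Vc = 0.17 * sqrt(30) * 332 * 589 / 1000
= 182.08 kN

182.08


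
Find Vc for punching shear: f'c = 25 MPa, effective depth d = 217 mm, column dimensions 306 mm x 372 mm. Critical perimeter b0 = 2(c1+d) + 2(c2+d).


b0 = 2*(306 + 217) + 2*(372 + 217) = 2224 mm
Vc = 0.33 * sqrt(25) * 2224 * 217 / 1000
= 796.3 kN

796.3


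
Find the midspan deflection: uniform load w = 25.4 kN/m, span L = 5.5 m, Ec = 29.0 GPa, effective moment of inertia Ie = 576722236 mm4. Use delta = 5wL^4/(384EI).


Convert: L = 5.5 m = 5500 mm, Ec = 29.0 GPa = 29000 MPa
delta = 5 * 25.4 * 5500^4 / (384 * 29000 * 576722236)
= 18.09 mm

18.09


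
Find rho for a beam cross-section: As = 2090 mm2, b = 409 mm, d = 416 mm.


rho = As / (b * d)
= 2090 / (409 * 416)
= 0.0123

0.0123


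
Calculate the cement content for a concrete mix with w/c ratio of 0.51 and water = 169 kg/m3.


Cement = water / (w/c)
= 169 / 0.51
= 331.4 kg/m3

331.4


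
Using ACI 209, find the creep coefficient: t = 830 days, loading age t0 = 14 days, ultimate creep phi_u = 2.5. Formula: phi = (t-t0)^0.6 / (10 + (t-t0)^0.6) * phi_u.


dt = 830 - 14 = 816
phi = 816^0.6 / (10 + 816^0.6) * 2.5
= 2.12

2.12


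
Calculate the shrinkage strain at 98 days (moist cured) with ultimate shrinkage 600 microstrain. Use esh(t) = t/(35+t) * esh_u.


esh(98) = 98 / (35 + 98) * 600
= 98 / 133 * 600
= 442.1 microstrain

442.1


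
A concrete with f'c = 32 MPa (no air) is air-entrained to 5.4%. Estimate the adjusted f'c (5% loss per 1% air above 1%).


Strength loss = (5.4 - 1) * 5 = 22.0%
f'c = 32 * (1 - 22.0/100)
= 24.96 MPa

24.96


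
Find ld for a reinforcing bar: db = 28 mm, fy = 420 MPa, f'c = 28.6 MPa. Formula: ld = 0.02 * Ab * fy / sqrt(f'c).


Ab = pi * 28^2 / 4 = 615.752 mm2
ld = 0.02 * 615.752 * 420 / sqrt(28.6)
= 967.2 mm

967.2


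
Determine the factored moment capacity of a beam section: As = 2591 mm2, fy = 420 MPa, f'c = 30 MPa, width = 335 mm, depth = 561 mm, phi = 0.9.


a = As * fy / (0.85 * f'c * b)
= 2591 * 420 / (0.85 * 30 * 335)
= 127.3889 mm
Mn = As * fy * (d - a/2) / 10^6
= 541.1778 kN-m
phi*Mn = 0.9 * 541.1778 = 487.06 kN-m

487.06


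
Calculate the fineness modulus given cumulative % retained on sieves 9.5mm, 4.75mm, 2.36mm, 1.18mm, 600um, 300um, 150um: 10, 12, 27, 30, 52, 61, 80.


FM = sum(cumulative % retained) / 100
= 272 / 100
= 2.72

2.72


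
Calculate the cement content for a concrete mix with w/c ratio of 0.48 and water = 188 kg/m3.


Cement = water / (w/c)
= 188 / 0.48
= 391.7 kg/m3

391.7


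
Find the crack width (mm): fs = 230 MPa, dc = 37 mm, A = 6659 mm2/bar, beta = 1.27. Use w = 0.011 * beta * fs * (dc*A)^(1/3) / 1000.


w = 0.011 * beta * fs * (dc * A)^(1/3) / 1000
= 0.011 * 1.27 * 230 * (37 * 6659)^(1/3) / 1000
= 0.201 mm

0.201


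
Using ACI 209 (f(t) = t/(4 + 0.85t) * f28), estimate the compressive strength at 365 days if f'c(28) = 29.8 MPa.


f(365) = 365 / (4 + 0.85 * 365) * 29.8
= 365 / 314.25 * 29.8
= 34.61 MPa

34.61


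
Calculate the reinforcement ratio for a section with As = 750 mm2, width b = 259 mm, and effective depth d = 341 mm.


rho = As / (b * d)
= 750 / (259 * 341)
= 0.0085

0.0085


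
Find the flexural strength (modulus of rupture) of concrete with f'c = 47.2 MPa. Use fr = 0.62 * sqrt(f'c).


fr = 0.62 * sqrt(47.2)
= 4.26 MPa

4.26


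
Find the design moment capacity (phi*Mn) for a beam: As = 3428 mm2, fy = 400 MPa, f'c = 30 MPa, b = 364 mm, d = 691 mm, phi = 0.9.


a = As * fy / (0.85 * f'c * b)
= 3428 * 400 / (0.85 * 30 * 364)
= 147.7268 mm
Mn = As * fy * (d - a/2) / 10^6
= 846.2177 kN-m
phi*Mn = 0.9 * 846.2177 = 761.6 kN-m

761.6


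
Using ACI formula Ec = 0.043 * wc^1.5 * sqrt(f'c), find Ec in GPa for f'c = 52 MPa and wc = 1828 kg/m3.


Ec = 0.043 * 1828^1.5 * sqrt(52) / 1000
= 24.23 GPa

24.23


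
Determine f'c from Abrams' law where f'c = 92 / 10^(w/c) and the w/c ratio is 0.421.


f'c = 92 / 10^0.421
= 92 / 2.636
= 34.9 MPa

34.9


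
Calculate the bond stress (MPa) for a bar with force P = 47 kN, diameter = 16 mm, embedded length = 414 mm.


u = P / (pi * db * ld)
= 47 * 1000 / (pi * 16 * 414)
= 2.259 MPa

2.259


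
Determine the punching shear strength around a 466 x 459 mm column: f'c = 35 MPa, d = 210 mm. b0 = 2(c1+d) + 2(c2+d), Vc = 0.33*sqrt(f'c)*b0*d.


b0 = 2*(466 + 210) + 2*(459 + 210) = 2690 mm
Vc = 0.33 * sqrt(35) * 2690 * 210 / 1000
= 1102.86 kN

1102.86


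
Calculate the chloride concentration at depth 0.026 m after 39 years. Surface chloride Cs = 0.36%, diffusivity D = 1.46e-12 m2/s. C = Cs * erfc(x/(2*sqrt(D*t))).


t_seconds = 39 * 365.25 * 24 * 3600 = 1230746400.0 s
arg = 0.026 / (2 * sqrt(1.46e-12 * 1230746400.0))
= 0.3067
erfc(0.3067) = 0.6645
C = 0.36 * 0.6645 = 0.2392%

0.2392


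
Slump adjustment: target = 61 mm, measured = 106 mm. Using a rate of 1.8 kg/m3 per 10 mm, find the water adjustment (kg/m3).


Difference = 61 - 106 = -45 mm
Water adjustment = -45 * 1.8 / 10 = -8.1 kg/m3

-8.1


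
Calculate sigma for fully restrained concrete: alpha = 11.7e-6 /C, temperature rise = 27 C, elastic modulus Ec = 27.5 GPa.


sigma = alpha * dT * Ec
= 11.7e-6 * 27 * 27.5 * 1000
= 8.687 MPa

8.687


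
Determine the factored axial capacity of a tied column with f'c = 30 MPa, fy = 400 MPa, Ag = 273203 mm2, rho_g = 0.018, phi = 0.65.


Ast = rho * Ag = 0.018 * 273203 = 4917.654 mm2
phi*Pn = 0.65 * 0.80 * (0.85 * 30 * (273203 - 4917.654) + 400 * 4917.654) / 1000
= 4580.34 kN

4580.34


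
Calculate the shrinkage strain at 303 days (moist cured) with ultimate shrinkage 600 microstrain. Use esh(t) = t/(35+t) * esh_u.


esh(303) = 303 / (35 + 303) * 600
= 303 / 338 * 600
= 537.9 microstrain

537.9


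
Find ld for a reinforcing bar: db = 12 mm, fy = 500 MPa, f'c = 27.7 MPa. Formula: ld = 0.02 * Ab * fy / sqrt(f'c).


Ab = pi * 12^2 / 4 = 113.097 mm2
ld = 0.02 * 113.097 * 500 / sqrt(27.7)
= 214.9 mm

214.9


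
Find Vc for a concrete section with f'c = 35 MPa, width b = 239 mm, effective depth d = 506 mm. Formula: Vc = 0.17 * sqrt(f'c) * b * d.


Vc = 0.17 * sqrt(35) * 239 * 506 / 1000
= 121.63 kN

121.63
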